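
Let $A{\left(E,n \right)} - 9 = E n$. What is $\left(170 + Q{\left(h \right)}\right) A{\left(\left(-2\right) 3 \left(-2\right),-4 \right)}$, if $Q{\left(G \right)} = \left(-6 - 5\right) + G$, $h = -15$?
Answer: $-5616$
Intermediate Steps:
$Q{\left(G \right)} = -11 + G$
$A{\left(E,n \right)} = 9 + E n$
$\left(170 + Q{\left(h \right)}\right) A{\left(\left(-2\right) 3 \left(-2\right),-4 \right)} = \left(170 - 26\right) \left(9 + \left(-2\right) 3 \left(-2\right) \left(-4\right)\right) = \left(170 - 26\right) \left(9 + \left(-6\right) \left(-2\right) \left(-4\right)\right) = 144 \left(9 + 12 \left(-4\right)\right) = 144 \left(9 - 48\right) = 144 \left(-39\right) = -5616$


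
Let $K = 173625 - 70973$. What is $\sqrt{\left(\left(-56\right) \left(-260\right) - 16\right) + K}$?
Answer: $2 \sqrt{29299} \approx 342.34$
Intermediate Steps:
$K = 102652$
$\sqrt{\left(\left(-56\right) \left(-260\right) - 16\right) + K} = \sqrt{\left(\left(-56\right) \left(-260\right) - 16\right) + 102652} = \sqrt{\left(14560 - 16\right) + 102652} = \sqrt{14544 + 102652} = \sqrt{117196} = 2 \sqrt{29299}$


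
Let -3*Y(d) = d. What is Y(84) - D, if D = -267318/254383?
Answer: -6855406/254383 ≈ -26.949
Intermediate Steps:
Y(d) = -d/3
D = -267318/254383 (D = -267318*1/254383 = -267318/254383 ≈ -1.0508)
Y(84) - D = -1/3*84 - 1*(-267318/254383) = -28 + 267318/254383 = -6855406/254383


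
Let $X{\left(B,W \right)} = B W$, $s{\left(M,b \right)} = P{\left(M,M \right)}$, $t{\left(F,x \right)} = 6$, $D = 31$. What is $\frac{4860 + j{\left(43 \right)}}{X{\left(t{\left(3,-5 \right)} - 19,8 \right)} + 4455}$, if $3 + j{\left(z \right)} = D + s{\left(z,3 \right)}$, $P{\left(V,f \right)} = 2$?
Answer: $\frac{4890}{4351} \approx 1.1239$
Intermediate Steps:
$s{\left(M,b \right)} = 2$
$j{\left(z \right)} = 30$ ($j{\left(z \right)} = -3 + \left(31 + 2\right) = -3 + 33 = 30$)
$\frac{4860 + j{\left(43 \right)}}{X{\left(t{\left(3,-5 \right)} - 19,8 \right)} + 4455} = \frac{4860 + 30}{\left(6 - 19\right) 8 + 4455} = \frac{4890}{\left(-13\right) 8 + 4455} = \frac{4890}{-104 + 4455} = \frac{4890}{4351}$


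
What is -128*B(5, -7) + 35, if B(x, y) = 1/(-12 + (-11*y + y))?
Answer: 951/29 ≈ 32.793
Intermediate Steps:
B(x, y) = 1/(-12 - 10*y)
-128*B(5, -7) + 35 = -(-128)/(12 + 10*(-7)) + 35 = -(-128)/(12 - 70) + 35 = -(-128)/(-58) + 35 = -(-128)*(-1)/58 + 35 = -128*1/58 + 35 = -64/29 + 35 = 951/29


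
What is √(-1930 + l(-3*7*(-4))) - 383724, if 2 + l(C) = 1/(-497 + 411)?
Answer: -383724 + I*√14289158/86 ≈ -3.8372e+5 + 43.955*I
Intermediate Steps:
l(C) = -173/86 (l(C) = -2 + 1/(-497 + 411) = -2 + 1/(-86) = -2 - 1/86 = -173/86)
√(-1930 + l(-3*7*(-4))) - 383724 = √(-1930 - 173/86) - 383724 = √(-166153/86) - 383724 = I*√14289158/86 - 383724 = -383724 + I*√14289158/86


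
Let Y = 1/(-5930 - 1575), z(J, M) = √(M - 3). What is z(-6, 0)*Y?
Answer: -I*√3/7505 ≈ -0.00023079*I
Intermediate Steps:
z(J, M) = √(-3 + M)
Y = -1/7505 (Y = 1/(-7505) = -1/7505 ≈ -0.00013324)
z(-6, 0)*Y = √(-3 + 0)*(-1/7505) = √(-3)*(-1/7505) = (I*√3)*(-1/7505) = -I*√3/7505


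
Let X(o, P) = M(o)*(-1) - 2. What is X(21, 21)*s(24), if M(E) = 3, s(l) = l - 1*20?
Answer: -20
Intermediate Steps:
s(l) = -20 + l (s(l) = l - 20 = -20 + l)
X(o, P) = -5 (X(o, P) = 3*(-1) - 2 = -3 - 2 = -5)
X(21, 21)*s(24) = -5*(-20 + 24) = -5*4 = -20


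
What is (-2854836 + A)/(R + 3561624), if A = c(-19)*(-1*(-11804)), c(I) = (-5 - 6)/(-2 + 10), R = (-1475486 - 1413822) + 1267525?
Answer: -5742133/3879682 ≈ -1.4801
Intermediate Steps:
R = -1621783 (R = -2889308 + 1267525 = -1621783)
c(I) = -11/8
A = -32461/2 (A = -(-11)*(-11804)/8 = -11/8*11804 = -32461/2 ≈ -16231.)
(-2854836 + A)/(R + 3561624) = (-2854836 - 32461/2)/(-1621783 + 3561624) = -5742133/2/1939841 = -5742133/2*1/1939841 = -5742133/3879682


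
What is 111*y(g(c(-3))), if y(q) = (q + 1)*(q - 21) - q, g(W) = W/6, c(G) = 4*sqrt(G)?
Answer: -2479 - 1554*I*sqrt(3) ≈ -2479.0 - 2691.6*I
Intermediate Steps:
g(W) = W/6 (g(W) = W*(1/6) = W/6)
y(q) = -q + (1 + q)*(-21 + q) (y(q) = (1 + q)*(-21 + q) - q = -q + (1 + q)*(-21 + q))
111*y(g(c(-3))) = 111*(-21 + ((4*sqrt(-3))/6)**2 - 7*4*sqrt(-3)/2) = 111*(-21 + ((4*(I*sqrt(3)))/6)**2 - 7*4*(I*sqrt(3))/2) = 111*(-21 + ((4*I*sqrt(3))/6)**2 - 7*4*I*sqrt(3)/2) = 111*(-21 + (2*I*sqrt(3)/3)**2 - 14*I*sqrt(3)) = 111*(-21 - 4/3 - 14*I*sqrt(3)) = 111*(-67/3 - 14*I*sqrt(3)) = -2479 - 1554*I*sqrt(3)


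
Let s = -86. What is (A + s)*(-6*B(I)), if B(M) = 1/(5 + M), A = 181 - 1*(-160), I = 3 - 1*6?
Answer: -765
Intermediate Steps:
I = -3 (I = 3 - 6 = -3)
A = 341 (A = 181 + 160 = 341)
(A + s)*(-6*B(I)) = (341 - 86)*(-6/(5 - 3)) = 255*(-6/2) = 255*(-6*1/2) = 255*(-3) = -765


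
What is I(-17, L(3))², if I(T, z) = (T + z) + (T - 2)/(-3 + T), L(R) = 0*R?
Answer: 103041/400 ≈ 257.60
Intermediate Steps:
L(R) = 0
I(T, z) = T + z + (-2 + T)/(-3 + T) (I(T, z) = (T + z) + (-2 + T)/(-3 + T) = T + z + (-2 + T)/(-3 + T))
I(-17, L(3))² = ((-2 + (-17)² - 3*0 - 2*(-17) - 17*0)/(-3 - 17))² = ((-2 + 289 + 0 + 34 + 0)/(-20))² = (-1/20*321)² = (-321/20)² = 103041/400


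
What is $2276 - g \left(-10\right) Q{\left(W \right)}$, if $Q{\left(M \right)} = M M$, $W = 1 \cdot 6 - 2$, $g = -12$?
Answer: $356$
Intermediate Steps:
$W = 4$ ($W = 6 - 2 = 4$)
$Q{\left(M \right)} = M^{2}$
$2276 - g \left(-10\right) Q{\left(W \right)} = 2276 - \left(-12\right) \left(-10\right) 4^{2} = 2276 - 120 \cdot 16 = 2276 - 1920 = 356$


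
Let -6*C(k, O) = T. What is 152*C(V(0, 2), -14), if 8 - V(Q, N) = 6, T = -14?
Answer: 1064/3 ≈ 354.67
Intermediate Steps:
V(Q, N) = 2 (V(Q, N) = 8 - 1*6 = 8 - 6 = 2)
C(k, O) = 7/3 (C(k, O) = -1/6*(-14) = 7/3)
152*C(V(0, 2), -14) = 152*(7/3) = 1064/3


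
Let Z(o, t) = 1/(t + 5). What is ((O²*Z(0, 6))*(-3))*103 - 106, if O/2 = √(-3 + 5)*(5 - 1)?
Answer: -40718/11 ≈ -3701.6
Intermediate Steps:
O = 8*√2 (O = 2*(√(-3 + 5)*(5 - 1)) = 2*(√2*4) = 2*(4*√2) = 8*√2 ≈ 11.314)
Z(o, t) = 1/(5 + t)
((O²*Z(0, 6))*(-3))*103 - 106 = (((8*√2)²/(5 + 6))*(-3))*103 - 106 = ((128/11)*(-3))*103 - 106 = -384/11*103 - 106 = -39552/11 - 106 = -40718/11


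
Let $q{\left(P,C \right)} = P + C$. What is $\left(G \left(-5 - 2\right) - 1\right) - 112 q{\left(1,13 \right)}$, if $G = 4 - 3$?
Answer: $-1576$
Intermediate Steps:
$G = 1$ ($G = 4 - 3 = 1$)
$q{\left(P,C \right)} = C + P$
$\left(G \left(-5 - 2\right) - 1\right) - 112 q{\left(1,13 \right)} = \left(1 \left(-5 - 2\right) - 1\right) - 112 \left(13 + 1\right) = \left(1 \left(-5 - 2\right) - 1\right) - 1568 = \left(1 \left(-7\right) - 1\right) - 1568 = \left(-7 - 1\right) - 1568 = -8 - 1568 = -1576$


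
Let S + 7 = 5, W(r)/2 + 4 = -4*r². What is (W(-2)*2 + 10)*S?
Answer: 140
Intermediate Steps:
W(r) = -8 - 8*r² (W(r) = -8 + 2*(-4*r²) = -8 - 8*r²)
S = -2 (S = -7 + 5 = -2)
(W(-2)*2 + 10)*S = ((-8 - 8*(-2)²)*2 + 10)*(-2) = ((-8 - 8*4)*2 + 10)*(-2) = ((-8 - 32)*2 + 10)*(-2) = (-40*2 + 10)*(-2) = (-80 + 10)*(-2) = -70*(-2) = 140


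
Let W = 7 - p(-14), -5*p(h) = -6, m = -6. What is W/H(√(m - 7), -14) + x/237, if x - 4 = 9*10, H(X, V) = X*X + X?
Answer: -293/16590 - 29*I*√13/910 ≈ -0.017661 - 0.1149*I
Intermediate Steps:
p(h) = 6/5 (p(h) = -⅕*(-6) = 6/5)
W = 29/5 (W = 7 - 1*6/5 = 7 - 6/5 = 29/5 ≈ 5.8000)
H(X, V) = X + X² (H(X, V) = X² + X = X + X²)
x = 94 (x = 4 + 9*10 = 4 + 90 = 94)
W/H(√(m - 7), -14) + x/237 = 29/(5*((√(-6 - 7)*(1 + √(-6 - 7))))) + 94/237 = 29/(5*((√(-13)*(1 + √(-13))))) + 94*(1/237) = 29/(5*(((I*√13)*(1 + I*√13)))) + 94/237 = 29/(5*((I*√13*(1 + I*√13)))) + 94/237 = 29*(-I*√13/(13*(1 + I*√13)))/5 + 94/237 = -29*I*√13/(65*(1 + I*√13)) + 94/237 = 94/237 - 29*I*√13/(65*(1 + I*√13))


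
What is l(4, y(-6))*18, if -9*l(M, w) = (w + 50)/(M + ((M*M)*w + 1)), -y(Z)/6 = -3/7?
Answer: -736/323 ≈ -2.2786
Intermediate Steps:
y(Z) = 18/7 (y(Z) = -(-18)/7 = -6*(-3/7) = 18/7)
l(M, w) = -(50 + w)/(9*(1 + M + w*M**2)) (l(M, w) = -(w + 50)/(9*(M + ((M*M)*w + 1))) = -(50 + w)/(9*(M + (M**2*w + 1))) = -(50 + w)/(9*(M + (w*M**2 + 1))) = -(50 + w)/(9*(M + (1 + w*M**2))) = -(50 + w)/(9*(1 + M + w*M**2)))
l(4, y(-6))*18 = ((-50 - 1*18/7)/(9*(1 + 4 + (18/7)*4**2)))*18 = ((-50 - 18/7)/(9*(1 + 4 + (18/7)*16)))*18 = ((1/9)*(-368/7)/(1 + 4 + 288/7))*18 = ((1/9)*(-368/7)/(323/7))*18 = ((1/9)*(7/323)*(-368/7))*18 = -368/2907*18 = -736/323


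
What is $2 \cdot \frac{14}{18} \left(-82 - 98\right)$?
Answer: $-280$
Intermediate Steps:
$2 \cdot \frac{14}{18} \left(-82 - 98\right) = 2 \cdot 14 \cdot \frac{1}{18} \left(-180\right) = 2 \cdot \frac{7}{9} \left(-180\right) = \frac{14}{9} \left(-180\right) = -280$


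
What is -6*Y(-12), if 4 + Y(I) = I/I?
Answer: 18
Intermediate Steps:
Y(I) = -3 (Y(I) = -4 + I/I = -4 + 1 = -3)
-6*Y(-12) = -6*(-3) = 18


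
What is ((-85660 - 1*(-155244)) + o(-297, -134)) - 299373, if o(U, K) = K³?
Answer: -2635893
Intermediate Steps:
((-85660 - 1*(-155244)) + o(-297, -134)) - 299373 = ((-85660 - 1*(-155244)) + (-134)³) - 299373 = ((-85660 + 155244) - 2406104) - 299373 = (69584 - 2406104) - 299373 = -2336520 - 299373 = -2635893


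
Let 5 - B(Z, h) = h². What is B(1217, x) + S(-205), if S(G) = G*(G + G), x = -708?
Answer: -417209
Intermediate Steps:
B(Z, h) = 5 - h²
S(G) = 2*G² (S(G) = G*(2*G) = 2*G²)
B(1217, x) + S(-205) = (5 - 1*(-708)²) + 2*(-205)² = (5 - 1*501264) + 2*42025 = (5 - 501264) + 84050 = -501259 + 84050 = -417209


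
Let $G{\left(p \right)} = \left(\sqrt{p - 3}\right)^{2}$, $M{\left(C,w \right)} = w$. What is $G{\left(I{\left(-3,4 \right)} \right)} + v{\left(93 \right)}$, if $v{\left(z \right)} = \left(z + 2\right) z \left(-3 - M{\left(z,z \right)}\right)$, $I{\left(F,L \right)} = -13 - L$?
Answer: $-848180$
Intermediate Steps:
$v{\left(z \right)} = z \left(-3 - z\right) \left(2 + z\right)$ ($v{\left(z \right)} = \left(z + 2\right) z \left(-3 - z\right) = \left(2 + z\right) z \left(-3 - z\right) = z \left(2 + z\right) \left(-3 - z\right) = z \left(-3 - z\right) \left(2 + z\right)$)
$G{\left(p \right)} = -3 + p$ ($G{\left(p \right)} = \left(\sqrt{-3 + p}\right)^{2} = -3 + p$)
$G{\left(I{\left(-3,4 \right)} \right)} + v{\left(93 \right)} = \left(-3 - 17\right) - 93 \left(6 + 93^{2} + 5 \cdot 93\right) = \left(-3 - 17\right) - 93 \left(6 + 8649 + 465\right) = \left(-3 - 17\right) - 93 \cdot 9120 = -20 - 848160 = -848180$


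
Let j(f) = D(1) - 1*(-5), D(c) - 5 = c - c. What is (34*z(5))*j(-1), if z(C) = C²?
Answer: 8500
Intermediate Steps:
D(c) = 5 (D(c) = 5 + (c - c) = 5 + 0 = 5)
j(f) = 10 (j(f) = 5 - 1*(-5) = 5 + 5 = 10)
(34*z(5))*j(-1) = (34*5²)*10 = (34*25)*10 = 850*10 = 8500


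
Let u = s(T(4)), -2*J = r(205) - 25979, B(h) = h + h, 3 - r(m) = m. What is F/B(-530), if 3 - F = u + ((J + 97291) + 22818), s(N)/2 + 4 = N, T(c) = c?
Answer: 266393/2120 ≈ 125.66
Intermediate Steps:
r(m) = 3 - m
B(h) = 2*h
J = 26181/2 (J = -((3 - 1*205) - 25979)/2 = -((3 - 205) - 25979)/2 = -(-202 - 25979)/2 = -½*(-26181) = 26181/2 ≈ 13091.)
s(N) = -8 + 2*N
u = 0 (u = -8 + 2*4 = -8 + 8 = 0)
F = -266393/2 (F = 3 - (0 + ((26181/2 + 97291) + 22818)) = 3 - (0 + (220763/2 + 22818)) = 3 - (0 + 266399/2) = 3 - 1*266399/2 = 3 - 266399/2 = -266393/2 ≈ -1.3320e+5)
F/B(-530) = -266393/(2*(2*(-530))) = -266393/2/(-1060) = -266393/2*(-1/1060) = 266393/2120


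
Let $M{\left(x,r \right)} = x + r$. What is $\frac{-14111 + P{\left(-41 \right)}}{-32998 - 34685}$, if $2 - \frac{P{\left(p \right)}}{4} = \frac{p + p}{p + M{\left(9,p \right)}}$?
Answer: $\frac{147121}{705837} \approx 0.20843$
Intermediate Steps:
$M{\left(x,r \right)} = r + x$
$P{\left(p \right)} = 8 - \frac{8 p}{9 + 2 p}$ ($P{\left(p \right)} = 8 - 4 \frac{p + p}{p + \left(p + 9\right)} = 8 - 4 \frac{2 p}{p + \left(9 + p\right)} = 8 - 4 \frac{2 p}{9 + 2 p} = 8 - \frac{8 p}{9 + 2 p}$)
$\frac{-14111 + P{\left(-41 \right)}}{-32998 - 34685} = \frac{-14111 + \frac{8 \left(9 - 41\right)}{9 + 2 \left(-41\right)}}{-32998 - 34685} = \frac{-14111 + 8 \frac{1}{9 - 82} \left(-32\right)}{-67683} = \left(-14111 + 8 \frac{1}{-73} \left(-32\right)\right) \left(- \frac{1}{67683}\right) = \left(-14111 + 8 \left(- \frac{1}{73}\right) \left(-32\right)\right) \left(- \frac{1}{67683}\right) = \left(-14111 + \frac{256}{73}\right) \left(- \frac{1}{67683}\right) = \left(- \frac{1029847}{73}\right) \left(- \frac{1}{67683}\right) = \frac{147121}{705837}$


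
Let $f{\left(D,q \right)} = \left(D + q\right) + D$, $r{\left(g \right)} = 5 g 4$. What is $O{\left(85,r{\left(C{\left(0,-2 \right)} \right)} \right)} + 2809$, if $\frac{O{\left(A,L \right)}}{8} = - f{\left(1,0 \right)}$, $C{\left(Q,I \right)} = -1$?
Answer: $2793$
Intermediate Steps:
$r{\left(g \right)} = 20 g$
$f{\left(D,q \right)} = q + 2 D$
$O{\left(A,L \right)} = -16$ ($O{\left(A,L \right)} = 8 \left(- (0 + 2 \cdot 1)\right) = 8 \left(- (0 + 2)\right) = 8 \left(\left(-1\right) 2\right) = 8 \left(-2\right) = -16$)
$O{\left(85,r{\left(C{\left(0,-2 \right)} \right)} \right)} + 2809 = -16 + 2809 = 2793$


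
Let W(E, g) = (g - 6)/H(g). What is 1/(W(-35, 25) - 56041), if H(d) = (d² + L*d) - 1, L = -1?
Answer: -599/33568540 ≈ -1.7844e-5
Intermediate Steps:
H(d) = -1 + d² - d (H(d) = (d² - d) - 1 = -1 + d² - d)
W(E, g) = (-6 + g)/(-1 + g² - g) (W(E, g) = (g - 6)/(-1 + g² - g) = (-6 + g)/(-1 + g² - g))
1/(W(-35, 25) - 56041) = 1/((6 - 1*25)/(1 + 25 - 1*25²) - 56041) = 1/((6 - 25)/(1 + 25 - 1*625) - 56041) = 1/(-19/(1 + 25 - 625) - 56041) = 1/(-19/(-599) - 56041) = 1/(-1/599*(-19) - 56041) = 1/(19/599 - 56041) = 1/(-33568540/599) = -599/33568540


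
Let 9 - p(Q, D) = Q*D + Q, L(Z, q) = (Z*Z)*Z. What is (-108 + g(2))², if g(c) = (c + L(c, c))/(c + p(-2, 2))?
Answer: 3334276/289 ≈ 11537.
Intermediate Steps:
L(Z, q) = Z³ (L(Z, q) = Z²*Z = Z³)
p(Q, D) = 9 - Q - D*Q (p(Q, D) = 9 - (Q*D + Q) = 9 - (D*Q + Q) = 9 - (Q + D*Q) = 9 + (-Q - D*Q) = 9 - Q - D*Q)
g(c) = (c + c³)/(15 + c) (g(c) = (c + c³)/(c + (9 - 1*(-2) - 1*2*(-2))) = (c + c³)/(c + (9 + 2 + 4)) = (c + c³)/(c + 15) = (c + c³)/(15 + c))
(-108 + g(2))² = (-108 + (2 + 2³)/(15 + 2))² = (-108 + (2 + 8)/17)² = (-108 + (1/17)*10)² = (-108 + 10/17)² = (-1826/17)² = 3334276/289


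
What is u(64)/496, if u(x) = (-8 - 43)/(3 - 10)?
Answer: 51/3472 ≈ 0.014689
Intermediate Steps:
u(x) = 51/7 (u(x) = -51/(-7) = -51*(-⅐) = 51/7)
u(64)/496 = (51/7)/496 = (51/7)*(1/496) = 51/3472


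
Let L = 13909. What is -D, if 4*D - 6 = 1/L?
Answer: -83455/55636 ≈ -1.5000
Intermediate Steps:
D = 83455/55636 (D = 3/2 + (¼)/13909 = 3/2 + (¼)*(1/13909) = 3/2 + 1/55636 = 83455/55636 ≈ 1.5000)
-D = -1*83455/55636 = -83455/55636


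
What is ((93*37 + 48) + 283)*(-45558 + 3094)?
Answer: -160174208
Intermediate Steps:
((93*37 + 48) + 283)*(-45558 + 3094) = ((3441 + 48) + 283)*(-42464) = (3489 + 283)*(-42464) = 3772*(-42464) = -160174208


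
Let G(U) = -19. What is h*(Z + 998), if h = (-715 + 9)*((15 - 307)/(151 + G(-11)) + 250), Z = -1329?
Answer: 1910850422/33 ≈ 5.7905e+7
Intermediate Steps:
h = -5772962/33 (h = (-715 + 9)*((15 - 307)/(151 - 19) + 250) = -706*(-292/132 + 250) = -706*(-292*1/132 + 250) = -706*(-73/33 + 250) = -706*8177/33 = -5772962/33 ≈ -1.7494e+5)
h*(Z + 998) = -5772962*(-1329 + 998)/33 = -5772962/33*(-331) = 1910850422/33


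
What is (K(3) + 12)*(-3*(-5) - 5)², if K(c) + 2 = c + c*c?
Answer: 2200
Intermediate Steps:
K(c) = -2 + c + c² (K(c) = -2 + (c + c*c) = -2 + (c + c²) = -2 + c + c²)
(K(3) + 12)*(-3*(-5) - 5)² = ((-2 + 3 + 3²) + 12)*(-3*(-5) - 5)² = ((-2 + 3 + 9) + 12)*(15 - 5)² = (10 + 12)*10² = 22*100 = 2200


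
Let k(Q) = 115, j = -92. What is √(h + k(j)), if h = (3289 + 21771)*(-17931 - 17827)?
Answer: I*√896095365 ≈ 29935.0*I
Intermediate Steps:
h = -896095480 (h = 25060*(-35758) = -896095480)
√(h + k(j)) = √(-896095480 + 115) = √(-896095365) = I*√896095365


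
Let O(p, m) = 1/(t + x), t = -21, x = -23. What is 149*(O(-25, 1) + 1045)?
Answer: 6850871/44 ≈ 1.5570e+5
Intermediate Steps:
O(p, m) = -1/44 (O(p, m) = 1/(-21 - 23) = 1/(-44) = -1/44)
149*(O(-25, 1) + 1045) = 149*(-1/44 + 1045) = 149*(45979/44) = 6850871/44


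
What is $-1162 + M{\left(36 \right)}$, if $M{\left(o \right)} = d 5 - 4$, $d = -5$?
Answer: $-1191$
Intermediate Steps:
$M{\left(o \right)} = -29$ ($M{\left(o \right)} = \left(-5\right) 5 - 4 = -25 - 4 = -29$)
$-1162 + M{\left(36 \right)} = -1162 - 29 = -1191$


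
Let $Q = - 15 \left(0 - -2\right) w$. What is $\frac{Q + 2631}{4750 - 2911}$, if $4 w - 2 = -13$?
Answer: $\frac{1809}{1226} \approx 1.4755$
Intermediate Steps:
$w = - \frac{11}{4}$ ($w = \frac{1}{2} + \frac{1}{4} \left(-13\right) = \frac{1}{2} - \frac{13}{4} = - \frac{11}{4} \approx -2.75$)
$Q = \frac{165}{2}$ ($Q = - 15 \left(0 - -2\right) \left(- \frac{11}{4}\right) = - 15 \left(0 + 2\right) \left(- \frac{11}{4}\right) = \left(-15\right) 2 \left(- \frac{11}{4}\right) = \left(-30\right) \left(- \frac{11}{4}\right) = \frac{165}{2} \approx 82.5$)
$\frac{Q + 2631}{4750 - 2911} = \frac{\frac{165}{2} + 2631}{4750 - 2911} = \frac{5427}{2 \cdot 1839} = \frac{5427}{2} \cdot \frac{1}{1839} = \frac{1809}{1226}$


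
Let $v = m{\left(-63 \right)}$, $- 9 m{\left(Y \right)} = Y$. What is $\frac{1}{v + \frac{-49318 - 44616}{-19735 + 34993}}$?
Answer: $\frac{7629}{6436} \approx 1.1854$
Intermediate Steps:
$m{\left(Y \right)} = - \frac{Y}{9}$
$v = 7$ ($v = \left(- \frac{1}{9}\right) \left(-63\right) = 7$)
$\frac{1}{v + \frac{-49318 - 44616}{-19735 + 34993}} = \frac{1}{7 + \frac{-49318 - 44616}{-19735 + 34993}} = \frac{1}{7 + \frac{-49318 - 44616}{15258}} = \frac{1}{7 + \left(-49318 - 44616\right) \frac{1}{15258}} = \frac{1}{7 - \frac{46967}{7629}} = \frac{1}{\frac{6436}{7629}} = \frac{7629}{6436}$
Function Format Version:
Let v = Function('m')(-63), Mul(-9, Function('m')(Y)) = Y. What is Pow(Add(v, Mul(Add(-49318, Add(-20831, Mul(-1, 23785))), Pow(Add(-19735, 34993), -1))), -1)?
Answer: Rational(7629, 6436) ≈ 1.1854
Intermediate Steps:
Function('m')(Y) = Mul(Rational(-1, 9), Y)
v = 7 (v = Mul(Rational(-1, 9), -63) = 7)
Pow(Add(v, Mul(Add(-49318, Add(-20831, Mul(-1, 23785))), Pow(Add(-19735, 34993), -1))), -1) = Pow(Add(7, Mul(Add(-49318, Add(-20831, Mul(-1, 23785))), Pow(Add(-19735, 34993), -1))), -1) = Pow(Add(7, Mul(Add(-49318, Add(-20831, -23785)), Pow(15258, -1))), -1) = Pow(Add(7, Mul(Add(-49318, -44616), Rational(1, 15258))), -1) = Pow(Add(7, Mul(-93934, Rational(1, 15258))), -1) = Pow(Add(7, Rational(-46967, 7629)), -1) = Pow(Rational(6436, 7629), -1) = Rational(7629, 6436)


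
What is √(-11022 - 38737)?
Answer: I*√49759 ≈ 223.07*I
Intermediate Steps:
√(-11022 - 38737) = √(-49759) = I*√49759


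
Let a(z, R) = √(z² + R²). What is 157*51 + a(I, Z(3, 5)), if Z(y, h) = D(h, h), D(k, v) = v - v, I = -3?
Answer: 8010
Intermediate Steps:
D(k, v) = 0
Z(y, h) = 0
a(z, R) = √(R² + z²)
157*51 + a(I, Z(3, 5)) = 157*51 + √(0² + (-3)²) = 8007 + √(0 + 9) = 8007 + √9 = 8007 + 3 = 8010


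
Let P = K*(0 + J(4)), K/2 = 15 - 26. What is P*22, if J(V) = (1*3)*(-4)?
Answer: 5808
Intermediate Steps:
K = -22 (K = 2*(15 - 26) = 2*(-11) = -22)
J(V) = -12 (J(V) = 3*(-4) = -12)
P = 264 (P = -22*(0 - 12) = -22*(-12) = 264)
P*22 = 264*22 = 5808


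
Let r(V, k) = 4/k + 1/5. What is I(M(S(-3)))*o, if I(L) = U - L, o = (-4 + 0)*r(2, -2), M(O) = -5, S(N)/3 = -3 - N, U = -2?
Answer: 108/5 ≈ 21.600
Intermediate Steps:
S(N) = -9 - 3*N (S(N) = 3*(-3 - N) = -9 - 3*N)
r(V, k) = 1/5 + 4/k (r(V, k) = 4/k + 1*(1/5) = 4/k + 1/5 = 1/5 + 4/k)
o = 36/5 (o = (-4 + 0)*((1/5)*(20 - 2)/(-2)) = -4*(-1)*18/(5*2) = -4*(-9/5) = 36/5 ≈ 7.2000)
I(L) = -2 - L
I(M(S(-3)))*o = (-2 - 1*(-5))*(36/5) = (-2 + 5)*(36/5) = 3*(36/5) = 108/5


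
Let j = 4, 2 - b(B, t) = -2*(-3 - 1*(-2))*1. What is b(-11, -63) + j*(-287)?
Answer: -1148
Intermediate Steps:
b(B, t) = 0 (b(B, t) = 2 - (-2*(-3 - 1*(-2))) = 2 - (-2*(-3 + 2)) = 2 - (-2*(-1)) = 2 - 2 = 0)
b(-11, -63) + j*(-287) = 0 + 4*(-287) = 0 - 1148 = -1148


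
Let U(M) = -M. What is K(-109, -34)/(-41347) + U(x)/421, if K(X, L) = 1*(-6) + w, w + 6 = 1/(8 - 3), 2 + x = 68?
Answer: -13619671/87035435 ≈ -0.15648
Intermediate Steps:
x = 66 (x = -2 + 68 = 66)
w = -29/5 (w = -6 + 1/(8 - 3) = -6 + 1/5 = -6 + ⅕ = -29/5 ≈ -5.8000)
K(X, L) = -59/5 (K(X, L) = 1*(-6) - 29/5 = -6 - 29/5 = -59/5)
K(-109, -34)/(-41347) + U(x)/421 = -59/5/(-41347) - 1*66/421 = -59/5*(-1/41347) - 66*1/421 = 59/206735 - 66/421 = -13619671/87035435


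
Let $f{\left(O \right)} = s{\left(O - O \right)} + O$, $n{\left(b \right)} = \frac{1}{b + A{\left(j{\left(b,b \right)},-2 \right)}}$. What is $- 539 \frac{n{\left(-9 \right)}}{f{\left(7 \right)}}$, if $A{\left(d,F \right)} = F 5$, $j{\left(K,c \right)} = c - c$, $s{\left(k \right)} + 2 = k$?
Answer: $\frac{539}{95} \approx 5.6737$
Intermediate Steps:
$s{\left(k \right)} = -2 + k$
$j{\left(K,c \right)} = 0$
$A{\left(d,F \right)} = 5 F$
$n{\left(b \right)} = \frac{1}{-10 + b}$ ($n{\left(b \right)} = \frac{1}{b + 5 \left(-2\right)} = \frac{1}{b - 10} = \frac{1}{-10 + b}$)
$f{\left(O \right)} = -2 + O$ ($f{\left(O \right)} = \left(-2 + \left(O - O\right)\right) + O = \left(-2 + 0\right) + O = -2 + O$)
$- 539 \frac{n{\left(-9 \right)}}{f{\left(7 \right)}} = - 539 \frac{1}{\left(-10 - 9\right) \left(-2 + 7\right)} = - 539 \frac{1}{\left(-19\right) 5} = - 539 \left(\left(- \frac{1}{19}\right) \frac{1}{5}\right) = \left(-539\right) \left(- \frac{1}{95}\right) = \frac{539}{95}$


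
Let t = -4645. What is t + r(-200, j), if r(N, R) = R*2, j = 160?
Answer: -4325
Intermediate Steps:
r(N, R) = 2*R
t + r(-200, j) = -4645 + 2*160 = -4645 + 320 = -4325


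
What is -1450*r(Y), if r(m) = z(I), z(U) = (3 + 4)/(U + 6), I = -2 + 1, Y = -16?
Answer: -2030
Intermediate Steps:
I = -1
z(U) = 7/(6 + U)
r(m) = 7/5 (r(m) = 7/(6 - 1) = 7/5)
-1450*r(Y) = -1450*7/5 = -2030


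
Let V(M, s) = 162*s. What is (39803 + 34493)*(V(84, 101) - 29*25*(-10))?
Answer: 1754277152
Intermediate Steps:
(39803 + 34493)*(V(84, 101) - 29*25*(-10)) = (39803 + 34493)*(162*101 - 29*25*(-10)) = 74296*(16362 - 725*(-10)) = 74296*(16362 + 7250) = 74296*23612 = 1754277152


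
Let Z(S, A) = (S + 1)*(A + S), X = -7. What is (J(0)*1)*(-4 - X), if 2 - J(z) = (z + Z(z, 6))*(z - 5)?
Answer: 96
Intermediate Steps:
Z(S, A) = (1 + S)*(A + S)
J(z) = 2 - (-5 + z)*(6 + z**2 + 8*z) (J(z) = 2 - (z + (6 + z + z**2 + 6*z))*(z - 5) = 2 - (z + (6 + z**2 + 7*z))*(-5 + z) = 2 - (6 + z**2 + 8*z)*(-5 + z) = 2 - (-5 + z)*(6 + z**2 + 8*z))
(J(0)*1)*(-4 - X) = ((32 - 1*0**3 - 3*0**2 + 34*0)*1)*(-4 - 1*(-7)) = ((32 - 1*0 - 3*0 + 0)*1)*(-4 + 7) = ((32 + 0 + 0 + 0)*1)*3 = (32*1)*3 = 32*3 = 96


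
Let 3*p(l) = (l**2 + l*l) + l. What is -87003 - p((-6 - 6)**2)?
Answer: -100875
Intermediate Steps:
p(l) = l/3 + 2*l**2/3 (p(l) = ((l**2 + l*l) + l)/3 = ((l**2 + l**2) + l)/3 = (2*l**2 + l)/3 = (l + 2*l**2)/3 = l/3 + 2*l**2/3)
-87003 - p((-6 - 6)**2) = -87003 - (-6 - 6)**2*(1 + 2*(-6 - 6)**2)/3 = -87003 - (-12)**2*(1 + 2*(-12)**2)/3 = -87003 - 144*(1 + 2*144)/3 = -87003 - 144*(1 + 288)/3 = -87003 - 144*289/3 = -87003 - 1*13872 = -87003 - 13872 = -100875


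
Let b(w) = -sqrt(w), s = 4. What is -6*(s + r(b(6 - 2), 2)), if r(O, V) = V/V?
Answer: -30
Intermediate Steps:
r(O, V) = 1
-6*(s + r(b(6 - 2), 2)) = -6*(4 + 1) = -6*5 = -30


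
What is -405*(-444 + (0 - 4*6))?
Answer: 189540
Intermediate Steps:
-405*(-444 + (0 - 4*6)) = -405*(-444 + (0 - 24)) = -405*(-444 - 24) = -405*(-468) = 189540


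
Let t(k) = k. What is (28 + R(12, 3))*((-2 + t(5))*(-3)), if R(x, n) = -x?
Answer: -144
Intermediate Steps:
(28 + R(12, 3))*((-2 + t(5))*(-3)) = (28 - 1*12)*((-2 + 5)*(-3)) = (28 - 12)*(3*(-3)) = 16*(-9) = -144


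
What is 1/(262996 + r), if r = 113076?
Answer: 1/376072 ≈ 2.6591e-6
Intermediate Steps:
1/(262996 + r) = 1/(262996 + 113076) = 1/376072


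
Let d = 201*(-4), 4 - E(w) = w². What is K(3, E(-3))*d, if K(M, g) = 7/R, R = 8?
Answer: -1407/2 ≈ -703.50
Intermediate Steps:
E(w) = 4 - w²
K(M, g) = 7/8
d = -804
K(3, E(-3))*d = (7/8)*(-804) = -1407/2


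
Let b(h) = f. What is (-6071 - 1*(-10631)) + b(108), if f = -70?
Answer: 4490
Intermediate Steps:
b(h) = -70
(-6071 - 1*(-10631)) + b(108) = (-6071 - 1*(-10631)) - 70 = (-6071 + 10631) - 70 = 4560 - 70 = 4490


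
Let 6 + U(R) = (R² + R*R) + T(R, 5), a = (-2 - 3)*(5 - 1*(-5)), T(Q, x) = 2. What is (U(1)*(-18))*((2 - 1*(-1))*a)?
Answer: -5400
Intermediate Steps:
a = -50 (a = -5*(5 + 5) = -5*10 = -50)
U(R) = -4 + 2*R² (U(R) = -6 + ((R² + R*R) + 2) = -6 + ((R² + R²) + 2) = -6 + (2*R² + 2) = -6 + (2 + 2*R²) = -4 + 2*R²)
(U(1)*(-18))*((2 - 1*(-1))*a) = ((-4 + 2*1²)*(-18))*((2 - 1*(-1))*(-50)) = ((-4 + 2*1)*(-18))*((2 + 1)*(-50)) = ((-4 + 2)*(-18))*(3*(-50)) = -2*(-18)*(-150) = 36*(-150) = -5400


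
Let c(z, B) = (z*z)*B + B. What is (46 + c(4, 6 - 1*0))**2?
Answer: 21904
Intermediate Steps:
c(z, B) = B + B*z**2 (c(z, B) = z**2*B + B = B*z**2 + B = B + B*z**2)
(46 + c(4, 6 - 1*0))**2 = (46 + (6 - 1*0)*(1 + 4**2))**2 = (46 + (6 + 0)*(1 + 16))**2 = (46 + 6*17)**2 = (46 + 102)**2 = 148**2 = 21904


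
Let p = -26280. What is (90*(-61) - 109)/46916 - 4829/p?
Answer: 19853911/308238120 ≈ 0.064411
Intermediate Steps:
(90*(-61) - 109)/46916 - 4829/p = (90*(-61) - 109)/46916 - 4829/(-26280) = (-5490 - 109)*(1/46916) - 4829*(-1/26280) = -5599*1/46916 + 4829/26280 = -5599/46916 + 4829/26280 = 19853911/308238120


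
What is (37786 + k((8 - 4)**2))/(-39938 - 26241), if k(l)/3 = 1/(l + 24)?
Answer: -1511443/2647160 ≈ -0.57097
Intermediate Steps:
k(l) = 3/(24 + l) (k(l) = 3/(l + 24) = 3/(24 + l))
(37786 + k((8 - 4)**2))/(-39938 - 26241) = (37786 + 3/(24 + (8 - 4)**2))/(-39938 - 26241) = (37786 + 3/(24 + 4**2))/(-66179) = (37786 + 3/(24 + 16))*(-1/66179) = (37786 + 3/40)*(-1/66179) = (1511443/40)*(-1/66179) = -1511443/2647160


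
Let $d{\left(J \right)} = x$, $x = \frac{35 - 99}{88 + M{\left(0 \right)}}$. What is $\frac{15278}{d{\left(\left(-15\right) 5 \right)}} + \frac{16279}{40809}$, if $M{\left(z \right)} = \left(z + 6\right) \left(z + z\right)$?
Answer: $- \frac{15377015}{732} \approx -21007.0$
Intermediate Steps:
$M{\left(z \right)} = 2 z \left(6 + z\right)$ ($M{\left(z \right)} = \left(6 + z\right) 2 z = 2 z \left(6 + z\right)$)
$x = - \frac{8}{11}$ ($x = \frac{35 - 99}{88 + 2 \cdot 0 \left(6 + 0\right)} = - \frac{64}{88 + 2 \cdot 0 \cdot 6} = - \frac{64}{88 + 0} = - \frac{64}{88} = \left(-64\right) \frac{1}{88} = - \frac{8}{11} \approx -0.72727$)
$d{\left(J \right)} = - \frac{8}{11}$
$\frac{15278}{d{\left(\left(-15\right) 5 \right)}} + \frac{16279}{40809} = \frac{15278}{- \frac{8}{11}} + \frac{16279}{40809} = 15278 \left(- \frac{11}{8}\right) + 16279 \cdot \frac{1}{40809} = - \frac{84029}{4} + \frac{73}{183} = - \frac{15377015}{732}$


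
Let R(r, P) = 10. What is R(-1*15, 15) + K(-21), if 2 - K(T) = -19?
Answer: 31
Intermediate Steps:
K(T) = 21 (K(T) = 2 - 1*(-19) = 2 + 19 = 21)
R(-1*15, 15) + K(-21) = 10 + 21 = 31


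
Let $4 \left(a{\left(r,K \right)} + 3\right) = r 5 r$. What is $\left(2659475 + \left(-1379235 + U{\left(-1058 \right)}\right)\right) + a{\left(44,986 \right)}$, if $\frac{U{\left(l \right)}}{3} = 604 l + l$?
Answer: $-637613$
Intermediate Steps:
$a{\left(r,K \right)} = -3 + \frac{5 r^{2}}{4}$ ($a{\left(r,K \right)} = -3 + \frac{r 5 r}{4} = -3 + \frac{5 r r}{4} = -3 + \frac{5 r^{2}}{4}$)
$U{\left(l \right)} = 1815 l$ ($U{\left(l \right)} = 3 \left(604 l + l\right) = 3 \cdot 605 l = 1815 l$)
$\left(2659475 + \left(-1379235 + U{\left(-1058 \right)}\right)\right) + a{\left(44,986 \right)} = \left(2659475 + \left(-1379235 + 1815 \left(-1058\right)\right)\right) - \left(3 - \frac{5 \cdot 44^{2}}{4}\right) = \left(2659475 - 3299505\right) + \left(-3 + \frac{5}{4} \cdot 1936\right) = \left(2659475 - 3299505\right) + \left(-3 + 2420\right) = -640030 + 2417 = -637613$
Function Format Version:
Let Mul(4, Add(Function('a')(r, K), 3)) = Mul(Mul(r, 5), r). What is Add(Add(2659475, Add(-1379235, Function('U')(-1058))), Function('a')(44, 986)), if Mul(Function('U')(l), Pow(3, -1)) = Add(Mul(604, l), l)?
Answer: -637613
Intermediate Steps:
Function('a')(r, K) = Add(-3, Mul(Rational(5, 4), Pow(r, 2))) (Function('a')(r, K) = Add(-3, Mul(Rational(1, 4), Mul(Mul(r, 5), r))) = Add(-3, Mul(Rational(1, 4), Mul(Mul(5, r), r))) = Add(-3, Mul(Rational(1, 4), Mul(5, Pow(r, 2)))) = Add(-3, Mul(Rational(5, 4), Pow(r, 2))))
Function('U')(l) = Mul(1815, l) (Function('U')(l) = Mul(3, Add(Mul(604, l), l)) = Mul(3, Mul(605, l)) = Mul(1815, l))
Add(Add(2659475, Add(-1379235, Function('U')(-1058))), Function('a')(44, 986)) = Add(Add(2659475, Add(-1379235, Mul(1815, -1058))), Add(-3, Mul(Rational(5, 4), Pow(44, 2)))) = Add(Add(2659475, Add(-1379235, -1920270)), Add(-3, Mul(Rational(5, 4), 1936))) = Add(Add(2659475, -3299505), Add(-3, 2420)) = Add(-640030, 2417) = -637613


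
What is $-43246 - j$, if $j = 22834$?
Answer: $-66080$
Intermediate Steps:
$-43246 - j = -43246 - 22834 = -66080$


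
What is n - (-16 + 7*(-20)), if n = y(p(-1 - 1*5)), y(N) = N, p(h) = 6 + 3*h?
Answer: 144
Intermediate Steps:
n = -12 (n = 6 + 3*(-1 - 1*5) = 6 + 3*(-1 - 5) = 6 + 3*(-6) = 6 - 18 = -12)
n - (-16 + 7*(-20)) = -12 - (-16 + 7*(-20)) = -12 - (-16 - 140) = -12 - 1*(-156) = -12 + 156 = 144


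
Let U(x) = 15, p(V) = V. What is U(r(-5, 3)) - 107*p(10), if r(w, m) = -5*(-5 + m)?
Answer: -1055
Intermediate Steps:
r(w, m) = 25 - 5*m
U(r(-5, 3)) - 107*p(10) = 15 - 107*10 = 15 - 1070 = -1055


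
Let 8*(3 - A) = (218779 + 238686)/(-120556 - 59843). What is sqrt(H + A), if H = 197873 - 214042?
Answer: I*sqrt(8417483873676786)/721596 ≈ 127.14*I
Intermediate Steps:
H = -16169
A = 4787041/1443192 (A = 3 - (218779 + 238686)/(8*(-120556 - 59843)) = 3 - 457465/(8*(-180399)) = 3 - 457465*(-1)/(8*180399) = 3 - 1/8*(-457465/180399) = 3 + 457465/1443192 = 4787041/1443192 ≈ 3.3170)
sqrt(H + A) = sqrt(-16169 + 4787041/1443192) = sqrt(-23330184407/1443192) = I*sqrt(8417483873676786)/721596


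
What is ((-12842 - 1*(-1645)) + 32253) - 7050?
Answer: 14006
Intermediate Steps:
((-12842 - 1*(-1645)) + 32253) - 7050 = ((-12842 + 1645) + 32253) - 7050 = (-11197 + 32253) - 7050 = 21056 - 7050 = 14006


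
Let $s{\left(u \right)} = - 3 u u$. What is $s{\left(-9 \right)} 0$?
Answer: $0$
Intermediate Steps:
$s{\left(u \right)} = - 3 u^{2}$
$s{\left(-9 \right)} 0 = - 3 \left(-9\right)^{2} \cdot 0 = \left(-3\right) 81 \cdot 0 = \left(-243\right) 0 = 0$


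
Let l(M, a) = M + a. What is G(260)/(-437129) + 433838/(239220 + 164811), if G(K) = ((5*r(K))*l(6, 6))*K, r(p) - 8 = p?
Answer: -1499529633698/176613666999 ≈ -8.4904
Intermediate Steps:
r(p) = 8 + p
G(K) = K*(480 + 60*K) (G(K) = ((5*(8 + K))*(6 + 6))*K = ((40 + 5*K)*12)*K = (480 + 60*K)*K = K*(480 + 60*K))
G(260)/(-437129) + 433838/(239220 + 164811) = (60*260*(8 + 260))/(-437129) + 433838/(239220 + 164811) = (60*260*268)*(-1/437129) + 433838/404031 = 4180800*(-1/437129) + 433838*(1/404031) = -4180800/437129 + 433838/404031 = -1499529633698/176613666999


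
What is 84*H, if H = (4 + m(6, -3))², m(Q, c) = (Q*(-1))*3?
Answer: 16464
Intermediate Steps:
m(Q, c) = -3*Q (m(Q, c) = -Q*3 = -3*Q)
H = 196 (H = (4 - 3*6)² = (4 - 18)² = (-14)² = 196)
84*H = 84*196 = 16464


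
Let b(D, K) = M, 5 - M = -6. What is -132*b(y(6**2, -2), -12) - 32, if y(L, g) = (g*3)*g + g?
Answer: -1484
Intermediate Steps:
y(L, g) = g + 3*g**2 (y(L, g) = (3*g)*g + g = 3*g**2 + g = g + 3*g**2)
M = 11 (M = 5 - 1*(-6) = 5 + 6 = 11)
b(D, K) = 11
-132*b(y(6**2, -2), -12) - 32 = -132*11 - 32 = -1452 - 32 = -1484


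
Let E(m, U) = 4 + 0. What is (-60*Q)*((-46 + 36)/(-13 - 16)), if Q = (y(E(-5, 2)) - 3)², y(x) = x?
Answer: -600/29 ≈ -20.690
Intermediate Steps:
E(m, U) = 4
Q = 1 (Q = (4 - 3)² = 1² = 1)
(-60*Q)*((-46 + 36)/(-13 - 16)) = (-60*1)*((-46 + 36)/(-13 - 16)) = -(-600)/(-29) = -(-600)*(-1)/29 = -60*10/29 = -600/29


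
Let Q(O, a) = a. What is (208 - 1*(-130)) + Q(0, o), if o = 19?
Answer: 357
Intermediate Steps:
(208 - 1*(-130)) + Q(0, o) = (208 - 1*(-130)) + 19 = (208 + 130) + 19 = 338 + 19 = 357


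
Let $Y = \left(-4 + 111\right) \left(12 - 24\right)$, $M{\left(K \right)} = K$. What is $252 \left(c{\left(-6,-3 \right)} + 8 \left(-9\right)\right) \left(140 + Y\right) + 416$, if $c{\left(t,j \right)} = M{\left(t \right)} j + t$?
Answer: $17297696$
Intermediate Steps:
$Y = -1284$ ($Y = 107 \left(-12\right) = -1284$)
$c{\left(t,j \right)} = t + j t$ ($c{\left(t,j \right)} = t j + t = j t + t = t + j t$)
$252 \left(c{\left(-6,-3 \right)} + 8 \left(-9\right)\right) \left(140 + Y\right) + 416 = 252 \left(- 6 \left(1 - 3\right) + 8 \left(-9\right)\right) \left(140 - 1284\right) + 416 = 252 \left(\left(-6\right) \left(-2\right) - 72\right) \left(-1144\right) + 416 = 252 \left(12 - 72\right) \left(-1144\right) + 416 = 252 \left(\left(-60\right) \left(-1144\right)\right) + 416 = 252 \cdot 68640 + 416 = 17297280 + 416 = 17297696$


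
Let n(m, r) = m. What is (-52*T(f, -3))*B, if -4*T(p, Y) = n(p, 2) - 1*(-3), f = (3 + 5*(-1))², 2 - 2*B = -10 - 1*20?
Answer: 1456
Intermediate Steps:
B = 16 (B = 1 - (-10 - 1*20)/2 = 1 - (-10 - 20)/2 = 1 - ½*(-30) = 1 + 15 = 16)
f = 4 (f = (3 - 5)² = (-2)² = 4)
T(p, Y) = -¾ - p/4 (T(p, Y) = -(p - 1*(-3))/4 = -(p + 3)/4 = -(3 + p)/4 = -¾ - p/4)
(-52*T(f, -3))*B = -52*(-¾ - ¼*4)*16 = -52*(-¾ - 1)*16 = -52*(-7/4)*16 = 91*16 = 1456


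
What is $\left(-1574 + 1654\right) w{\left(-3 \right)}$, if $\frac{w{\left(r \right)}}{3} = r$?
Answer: $-720$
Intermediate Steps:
$w{\left(r \right)} = 3 r$
$\left(-1574 + 1654\right) w{\left(-3 \right)} = \left(-1574 + 1654\right) 3 \left(-3\right) = 80 \left(-9\right) = -720$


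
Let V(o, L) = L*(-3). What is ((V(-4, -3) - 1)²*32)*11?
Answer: 22528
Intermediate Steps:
V(o, L) = -3*L
((V(-4, -3) - 1)²*32)*11 = ((-3*(-3) - 1)²*32)*11 = ((9 - 1)²*32)*11 = (8²*32)*11 = (64*32)*11 = 2048*11 = 22528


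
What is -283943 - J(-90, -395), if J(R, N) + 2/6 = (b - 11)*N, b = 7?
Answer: -856568/3 ≈ -2.8552e+5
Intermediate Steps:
J(R, N) = -1/3 - 4*N (J(R, N) = -1/3 + (7 - 11)*N = -1/3 - 4*N)
-283943 - J(-90, -395) = -283943 - (-1/3 - 4*(-395)) = -283943 - (-1/3 + 1580) = -283943 - 1*4739/3 = -283943 - 4739/3 = -856568/3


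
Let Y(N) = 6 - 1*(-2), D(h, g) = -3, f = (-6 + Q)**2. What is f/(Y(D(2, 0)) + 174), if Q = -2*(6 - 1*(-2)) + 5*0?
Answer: 242/91 ≈ 2.6593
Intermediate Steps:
Q = -16 (Q = -2*(6 + 2) + 0 = -2*8 + 0 = -16 + 0 = -16)
f = 484 (f = (-6 - 16)**2 = (-22)**2 = 484)
Y(N) = 8 (Y(N) = 6 + 2 = 8)
f/(Y(D(2, 0)) + 174) = 484/(8 + 174) = 484/182 = 484*(1/182) = 242/91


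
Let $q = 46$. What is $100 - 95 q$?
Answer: $-4270$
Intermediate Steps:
$100 - 95 q = 100 - 4370 = -4270$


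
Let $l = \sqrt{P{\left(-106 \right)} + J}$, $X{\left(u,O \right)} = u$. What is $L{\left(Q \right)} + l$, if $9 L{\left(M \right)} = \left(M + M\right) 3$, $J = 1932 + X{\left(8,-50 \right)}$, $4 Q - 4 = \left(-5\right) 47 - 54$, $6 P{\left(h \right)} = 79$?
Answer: $- \frac{95}{2} + \frac{\sqrt{70314}}{6} \approx -3.3054$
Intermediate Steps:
$P{\left(h \right)} = \frac{79}{6}$ ($P{\left(h \right)} = \frac{1}{6} \cdot 79 = \frac{79}{6}$)
$Q = - \frac{285}{4}$ ($Q = 1 + \frac{\left(-5\right) 47 - 54}{4} = 1 + \frac{-235 - 54}{4} = 1 + \frac{1}{4} \left(-289\right) = 1 - \frac{289}{4} = - \frac{285}{4} \approx -71.25$)
$J = 1940$ ($J = 1932 + 8 = 1940$)
$l = \frac{\sqrt{70314}}{6}$ ($l = \sqrt{\frac{79}{6} + 1940} = \sqrt{\frac{11719}{6}} = \frac{\sqrt{70314}}{6} \approx 44.195$)
$L{\left(M \right)} = \frac{2 M}{3}$ ($L{\left(M \right)} = \frac{\left(M + M\right) 3}{9} = \frac{2 M 3}{9} = \frac{6 M}{9} = \frac{2 M}{3}$)
$L{\left(Q \right)} + l = \frac{2}{3} \left(- \frac{285}{4}\right) + \frac{\sqrt{70314}}{6} = - \frac{95}{2} + \frac{\sqrt{70314}}{6}$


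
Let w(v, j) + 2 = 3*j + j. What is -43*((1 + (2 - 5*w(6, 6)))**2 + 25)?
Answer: -493382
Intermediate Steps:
w(v, j) = -2 + 4*j (w(v, j) = -2 + (3*j + j) = -2 + 4*j)
-43*((1 + (2 - 5*w(6, 6)))**2 + 25) = -43*((1 + (2 - 5*(-2 + 4*6)))**2 + 25) = -43*((1 + (2 - 5*(-2 + 24)))**2 + 25) = -43*((1 + (2 - 5*22))**2 + 25) = -43*((1 + (2 - 110))**2 + 25) = -43*((1 - 108)**2 + 25) = -43*((-107)**2 + 25) = -43*(11449 + 25) = -43*11474 = -493382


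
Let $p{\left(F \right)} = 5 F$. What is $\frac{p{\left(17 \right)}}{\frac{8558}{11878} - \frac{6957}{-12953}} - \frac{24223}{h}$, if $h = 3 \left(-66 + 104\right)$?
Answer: $- \frac{79899350575}{551438007} \approx -144.89$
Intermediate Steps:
$h = 114$ ($h = 3 \cdot 38 = 114$)
$\frac{p{\left(17 \right)}}{\frac{8558}{11878} - \frac{6957}{-12953}} - \frac{24223}{h} = \frac{5 \cdot 17}{\frac{8558}{11878} - \frac{6957}{-12953}} - \frac{24223}{114} = \frac{85}{8558 \cdot \frac{1}{11878} - - \frac{6957}{12953}} - \frac{24223}{114} = \frac{85}{\frac{4279}{5939} + \frac{6957}{12953}} - \frac{24223}{114} = \frac{85}{\frac{96743510}{76927867}} - \frac{24223}{114} = 85 \cdot \frac{76927867}{96743510} - \frac{24223}{114} = \frac{1307773739}{19348702} - \frac{24223}{114} = - \frac{79899350575}{551438007}$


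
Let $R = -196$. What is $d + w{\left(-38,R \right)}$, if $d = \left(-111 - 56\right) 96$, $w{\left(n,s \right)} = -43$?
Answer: $-16075$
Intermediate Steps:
$d = -16032$ ($d = \left(-167\right) 96 = -16032$)
$d + w{\left(-38,R \right)} = -16032 - 43 = -16075$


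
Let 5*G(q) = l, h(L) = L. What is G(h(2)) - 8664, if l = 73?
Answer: -43247/5 ≈ -8649.4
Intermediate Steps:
G(q) = 73/5 (G(q) = (⅕)*73 = 73/5)
G(h(2)) - 8664 = 73/5 - 8664 = -43247/5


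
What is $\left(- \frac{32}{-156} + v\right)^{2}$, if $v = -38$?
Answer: $\frac{2172676}{1521} \approx 1428.5$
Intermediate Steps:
$\left(- \frac{32}{-156} + v\right)^{2} = \left(- \frac{32}{-156} - 38\right)^{2} = \left(\left(-32\right) \left(- \frac{1}{156}\right) - 38\right)^{2} = \left(\frac{8}{39} - 38\right)^{2} = \left(- \frac{1474}{39}\right)^{2} = \frac{2172676}{1521}$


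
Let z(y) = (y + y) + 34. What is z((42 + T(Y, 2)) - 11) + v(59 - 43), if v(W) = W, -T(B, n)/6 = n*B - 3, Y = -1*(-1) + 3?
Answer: 52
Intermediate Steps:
Y = 4 (Y = 1 + 3 = 4)
T(B, n) = 18 - 6*B*n (T(B, n) = -6*(n*B - 3) = -6*(B*n - 3) = -6*(-3 + B*n) = 18 - 6*B*n)
z(y) = 34 + 2*y (z(y) = 2*y + 34 = 34 + 2*y)
z((42 + T(Y, 2)) - 11) + v(59 - 43) = (34 + 2*((42 + (18 - 6*4*2)) - 11)) + (59 - 43) = (34 + 2*((42 + (18 - 48)) - 11)) + 16 = (34 + 2*((42 - 30) - 11)) + 16 = (34 + 2*(12 - 11)) + 16 = (34 + 2*1) + 16 = (34 + 2) + 16 = 36 + 16 = 52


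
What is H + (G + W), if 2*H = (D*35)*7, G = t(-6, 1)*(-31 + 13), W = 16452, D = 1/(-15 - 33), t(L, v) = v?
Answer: 1577419/96 ≈ 16431.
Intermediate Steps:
D = -1/48 (D = 1/(-48) = -1/48 ≈ -0.020833)
G = -18 (G = 1*(-31 + 13) = 1*(-18) = -18)
H = -245/96 (H = (-1/48*35*7)/2 = (-35/48*7)/2 = (½)*(-245/48) = -245/96 ≈ -2.5521)
H + (G + W) = -245/96 + (-18 + 16452) = -245/96 + 16434 = 1577419/96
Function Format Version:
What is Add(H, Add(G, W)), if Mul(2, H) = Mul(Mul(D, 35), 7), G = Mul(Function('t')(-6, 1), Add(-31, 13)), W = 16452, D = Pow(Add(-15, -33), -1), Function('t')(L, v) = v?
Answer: Rational(1577419, 96) ≈ 16431.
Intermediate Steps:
D = Rational(-1, 48) (D = Pow(-48, -1) = Rational(-1, 48) ≈ -0.020833)
G = -18 (G = Mul(1, Add(-31, 13)) = Mul(1, -18) = -18)
H = Rational(-245, 96) (H = Mul(Rational(1, 2), Mul(Mul(Rational(-1, 48), 35), 7)) = Mul(Rational(1, 2), Mul(Rational(-35, 48), 7)) = Mul(Rational(1, 2), Rational(-245, 48)) = Rational(-245, 96) ≈ -2.5521)
Add(H, Add(G, W)) = Add(Rational(-245, 96), Add(-18, 16452)) = Add(Rational(-245, 96), 16434) = Rational(1577419, 96)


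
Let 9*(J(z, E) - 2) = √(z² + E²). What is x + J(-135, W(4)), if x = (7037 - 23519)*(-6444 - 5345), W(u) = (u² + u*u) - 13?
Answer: 194306300 + √18586/9 ≈ 1.9431e+8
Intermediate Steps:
W(u) = -13 + 2*u² (W(u) = (u² + u²) - 13 = 2*u² - 13 = -13 + 2*u²)
J(z, E) = 2 + √(E² + z²)/9 (J(z, E) = 2 + √(z² + E²)/9 = 2 + √(E² + z²)/9)
x = 194306298 (x = -16482*(-11789) = 194306298)
x + J(-135, W(4)) = 194306298 + (2 + √((-13 + 2*4²)² + (-135)²)/9) = 194306298 + (2 + √((-13 + 2*16)² + 18225)/9) = 194306298 + (2 + √((-13 + 32)² + 18225)/9) = 194306298 + (2 + √(19² + 18225)/9) = 194306298 + (2 + √(361 + 18225)/9) = 194306298 + (2 + √18586/9) = 194306300 + √18586/9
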